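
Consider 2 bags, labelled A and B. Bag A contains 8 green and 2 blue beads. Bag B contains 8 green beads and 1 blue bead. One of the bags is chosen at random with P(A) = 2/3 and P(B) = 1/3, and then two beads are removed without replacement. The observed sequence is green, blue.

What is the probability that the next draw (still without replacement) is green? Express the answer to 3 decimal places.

Compute the likelihood of the observed sequence for each case: P(data | bag A) = (8/10)(2/9) = 8/45; P(data | bag B) = (8/9)(1/8) = 1/9.
Multiplying each by its prior: 2/3 · 8/45 = 16/135, 1/3 · 1/9 = 1/27; these sum to 7/45.
Normalising, the posterior is P(bag A | data) = 16/21, P(bag B | data) = 5/21.
Averaging over the posterior, P(green next | data) = (7/8)(16/21) + (1)(5/21) = 19/21.

0.905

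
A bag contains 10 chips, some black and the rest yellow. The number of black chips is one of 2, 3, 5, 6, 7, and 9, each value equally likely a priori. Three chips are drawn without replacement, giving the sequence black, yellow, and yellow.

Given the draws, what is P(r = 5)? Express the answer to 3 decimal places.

For each hypothesis, P(data | H) works out to: P(data | r = 2) = (2/10)(8/9)(7/8) = 0.15556; P(data | r = 3) = (3/10)(7/9)(6/8) = 0.175; P(data | r = 5) = (5/10)(5/9)(4/8) = 0.13889; P(data | r = 6) = (6/10)(4/9)(3/8) = 0.1; P(data | r = 7) = (7/10)(3/9)(2/8) = 0.058333; P(data | r = 9) = (9/10)(1/9)(0/8) = 0.
Weighting by the prior gives 1/6 · 0.15556 = 0.025926, 1/6 · 0.175 = 0.029167, 1/6 · 0.13889 = 0.023148, 1/6 · 0.1 = 0.016667, 1/6 · 0.058333 = 0.0097222, 1/6 · 0 = 0; these sum to 0.10463.
Therefore the posterior P(r = 5 | data) = (0.023148) / (0.10463) = 0.22124.

0.221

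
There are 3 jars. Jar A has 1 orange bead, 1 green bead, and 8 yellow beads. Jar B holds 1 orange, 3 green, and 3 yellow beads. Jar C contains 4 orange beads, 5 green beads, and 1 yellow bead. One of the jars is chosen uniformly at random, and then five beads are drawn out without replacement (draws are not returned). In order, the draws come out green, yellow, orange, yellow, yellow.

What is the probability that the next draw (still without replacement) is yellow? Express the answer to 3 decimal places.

0.609

The likelihood of the observed sequence under each hypothesis: P(data | jar A) = (1/10)(8/9)(1/8)(7/7)(6/6) = 0.011111; P(data | jar B) = (3/7)(3/6)(1/5)(2/4)(1/3) = 0.0071429; P(data | jar C) = (5/10)(1/9)(4/8)(0/7) = 0.
The prior-weighted likelihoods are 1/3 · 0.011111 = 0.0037037, 1/3 · 0.0071429 = 0.002381, 1/3 · 0 = 0; summing to 0.0060847.
Dividing through by the total gives posterior P(jar A | data) = 0.6087, P(jar B | data) = 0.3913, P(jar C | data) = 0.
Averaging over the posterior, P(yellow next | data) = (1)(0.6087) + (0)(0.3913) = 0.6087.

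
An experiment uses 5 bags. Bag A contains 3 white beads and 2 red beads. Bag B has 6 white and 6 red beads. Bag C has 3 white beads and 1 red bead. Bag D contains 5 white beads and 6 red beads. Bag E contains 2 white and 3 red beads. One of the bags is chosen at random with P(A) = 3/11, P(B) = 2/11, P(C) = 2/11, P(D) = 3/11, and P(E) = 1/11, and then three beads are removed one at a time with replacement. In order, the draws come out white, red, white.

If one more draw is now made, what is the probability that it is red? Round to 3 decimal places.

0.437

Compute the likelihood of the observed sequence for each case: P(data | bag A) = (3/5)(2/5)(3/5) = 0.144; P(data | bag B) = (6/12)(6/12)(6/12) = 0.125; P(data | bag C) = (3/4)(1/4)(3/4) = 0.14062; P(data | bag D) = (5/11)(6/11)(5/11) = 0.1127; P(data | bag E) = (2/5)(3/5)(2/5) = 0.096.
The prior-weighted likelihoods are 3/11 · 0.144 = 0.039273, 2/11 · 0.125 = 0.022727, 2/11 · 0.14062 = 0.025568, 3/11 · 0.1127 = 0.030736, 1/11 · 0.096 = 0.0087273; these sum to 0.12703.
The posterior is then P(bag A | data) = 0.30916, P(bag B | data) = 0.17891, P(bag C | data) = 0.20128, P(bag D | data) = 0.24195, P(bag E | data) = 0.068702.
So P(red next | data) = Σ P(red next | H) P(H | data) = (2/5)(0.30916) + (1/2)(0.17891) + (1/4)(0.20128) + (6/11)(0.24195) + (3/5)(0.068702) = 0.43663.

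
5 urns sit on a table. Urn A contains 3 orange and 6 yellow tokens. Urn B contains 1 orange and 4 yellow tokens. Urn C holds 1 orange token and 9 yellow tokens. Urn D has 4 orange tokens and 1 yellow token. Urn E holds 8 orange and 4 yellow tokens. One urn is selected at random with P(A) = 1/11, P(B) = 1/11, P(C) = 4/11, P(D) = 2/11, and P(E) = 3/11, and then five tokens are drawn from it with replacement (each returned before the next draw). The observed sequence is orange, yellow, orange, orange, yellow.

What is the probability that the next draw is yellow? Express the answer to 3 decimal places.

The likelihood of the observed sequence under each hypothesis: P(data | urn A) = (3/9)(6/9)(3/9)(3/9)(6/9) = 0.016461; P(data | urn B) = (1/5)(4/5)(1/5)(1/5)(4/5) = 0.00512; P(data | urn C) = (1/10)(9/10)(1/10)(1/10)(9/10) = 0.00081; P(data | urn D) = (4/5)(1/5)(4/5)(4/5)(1/5) = 0.02048; P(data | urn E) = (8/12)(4/12)(8/12)(8/12)(4/12) = 0.032922.
Multiplying each by its prior: 1/11 · 0.016461 = 0.0014964, 1/11 · 0.00512 = 0.00046545, 4/11 · 0.00081 = 0.00029455, 2/11 · 0.02048 = 0.0037236, 3/11 · 0.032922 = 0.0089787; these sum to 0.014959.
Dividing through by the total gives posterior P(urn A | data) = 0.10004, P(urn B | data) = 0.031116, P(urn C | data) = 0.019691, P(urn D | data) = 0.24893, P(urn E | data) = 0.60023.
Averaging over the posterior, P(yellow next | data) = (2/3)(0.10004) + (4/5)(0.031116) + (9/10)(0.019691) + (1/5)(0.24893) + (1/3)(0.60023) = 0.35917.

0.359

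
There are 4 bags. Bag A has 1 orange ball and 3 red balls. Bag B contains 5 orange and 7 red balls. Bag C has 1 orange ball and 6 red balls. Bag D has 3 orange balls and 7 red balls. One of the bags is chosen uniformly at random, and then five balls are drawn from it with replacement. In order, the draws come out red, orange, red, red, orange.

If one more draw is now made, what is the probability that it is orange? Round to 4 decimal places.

Under each hypothesis, the probability of the observed sequence is: P(data | bag A) = (3/4)(1/4)(3/4)(3/4)(1/4) = 0.026367; P(data | bag B) = (7/12)(5/12)(7/12)(7/12)(5/12) = 0.034461; P(data | bag C) = (6/7)(1/7)(6/7)(6/7)(1/7) = 0.012852; P(data | bag D) = (7/10)(3/10)(7/10)(7/10)(3/10) = 0.03087.
The prior-weighted likelihoods are 1/4 · 0.026367 = 0.0065918, 1/4 · 0.034461 = 0.0086153, 1/4 · 0.012852 = 0.0032129, 1/4 · 0.03087 = 0.0077175; with total 0.026137.
Dividing through by the total gives posterior P(bag A | data) = 0.2522, P(bag B | data) = 0.32961, P(bag C | data) = 0.12292, P(bag D | data) = 0.29527.
Averaging over the posterior, P(orange next | data) = (1/4)(0.2522) + (5/12)(0.32961) + (1/7)(0.12292) + (3/10)(0.29527) = 0.30653.

0.3065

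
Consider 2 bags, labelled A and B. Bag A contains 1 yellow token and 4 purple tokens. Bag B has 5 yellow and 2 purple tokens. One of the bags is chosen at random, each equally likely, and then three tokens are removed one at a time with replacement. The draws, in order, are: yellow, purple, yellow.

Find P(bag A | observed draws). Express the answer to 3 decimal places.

0.180

Compute the likelihood of the observed sequence for each case: P(data | bag A) = (1/5)(4/5)(1/5) = 0.032; P(data | bag B) = (5/7)(2/7)(5/7) = 0.14577.
The prior-weighted likelihoods are 1/2 · 0.032 = 0.016, 1/2 · 0.14577 = 0.072886; with total 0.088886.
By Bayes' rule, P(bag A | data) = (0.016) / (0.088886) = 0.18001.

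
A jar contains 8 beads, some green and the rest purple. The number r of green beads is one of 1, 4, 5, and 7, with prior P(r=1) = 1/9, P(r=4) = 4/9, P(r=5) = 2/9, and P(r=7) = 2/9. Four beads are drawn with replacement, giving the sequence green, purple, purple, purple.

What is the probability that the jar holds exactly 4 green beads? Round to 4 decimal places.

For each hypothesis, P(data | H) works out to: P(data | r = 1) = (1/8)(7/8)(7/8)(7/8) = 0.08374; P(data | r = 4) = (4/8)(4/8)(4/8)(4/8) = 0.0625; P(data | r = 5) = (5/8)(3/8)(3/8)(3/8) = 0.032959; P(data | r = 7) = (7/8)(1/8)(1/8)(1/8) = 0.001709.
Multiplying each by its prior: 1/9 · 0.08374 = 0.0093045, 4/9 · 0.0625 = 0.027778, 2/9 · 0.032959 = 0.0073242, 2/9 · 0.001709 = 0.00037977; with total 0.044786.
Hence P(r = 4 | data) = (0.027778) / (0.044786) = 0.62023.

0.6202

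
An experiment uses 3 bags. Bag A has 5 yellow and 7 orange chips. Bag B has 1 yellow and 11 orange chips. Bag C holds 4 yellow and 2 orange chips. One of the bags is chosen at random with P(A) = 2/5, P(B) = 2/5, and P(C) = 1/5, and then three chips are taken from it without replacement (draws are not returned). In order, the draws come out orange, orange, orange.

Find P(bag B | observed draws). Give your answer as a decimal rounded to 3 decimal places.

Under each hypothesis, the probability of the observed sequence is: P(data | bag A) = (7/12)(6/11)(5/10) = 7/44; P(data | bag B) = (11/12)(10/11)(9/10) = 3/4; P(data | bag C) = (2/6)(1/5)(0/4) = 0.
Multiplying each by its prior: 2/5 · 7/44 = 7/110, 2/5 · 3/4 = 3/10, 1/5 · 0 = 0; summing to 4/11.
By Bayes' rule, P(bag B | data) = (3/10) / (4/11) = 33/40.

0.825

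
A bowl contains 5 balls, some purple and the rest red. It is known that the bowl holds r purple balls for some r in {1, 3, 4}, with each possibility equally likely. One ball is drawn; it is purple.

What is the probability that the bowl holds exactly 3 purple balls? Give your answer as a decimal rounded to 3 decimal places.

Compute the likelihood of this draw for each case: P(data | r = 1) = (1/5) = 1/5; P(data | r = 3) = (3/5) = 3/5; P(data | r = 4) = (4/5) = 4/5.
Weighting by the prior gives 1/3 · 1/5 = 1/15, 1/3 · 3/5 = 1/5, 1/3 · 4/5 = 4/15; with total 8/15.
So P(r = 3 | data) = (1/5) / (8/15) = 3/8.

0.375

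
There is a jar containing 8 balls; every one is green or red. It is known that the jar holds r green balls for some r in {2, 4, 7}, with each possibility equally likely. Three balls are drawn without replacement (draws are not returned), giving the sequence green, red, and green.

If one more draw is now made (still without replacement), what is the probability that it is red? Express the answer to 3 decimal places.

The likelihood of the observed sequence under each hypothesis: P(data | r = 2) = (2/8)(6/7)(1/6) = 1/28; P(data | r = 4) = (4/8)(4/7)(3/6) = 1/7; P(data | r = 7) = (7/8)(1/7)(6/6) = 1/8.
Multiplying each by its prior: 1/3 · 1/28 = 1/84, 1/3 · 1/7 = 1/21, 1/3 · 1/8 = 1/24; these sum to 17/168.
Dividing through by the total gives posterior P(r = 2 | data) = 2/17, P(r = 4 | data) = 8/17, P(r = 7 | data) = 7/17.
Averaging over the posterior, P(red next | data) = (1)(2/17) + (3/5)(8/17) + (0)(7/17) = 2/5.

0.400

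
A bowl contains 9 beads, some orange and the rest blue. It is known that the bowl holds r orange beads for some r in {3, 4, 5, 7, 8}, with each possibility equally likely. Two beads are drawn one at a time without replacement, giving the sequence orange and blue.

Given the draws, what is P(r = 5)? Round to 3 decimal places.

Under each hypothesis, the probability of the observed sequence is: P(data | r = 3) = (3/9)(6/8) = 1/4; P(data | r = 4) = (4/9)(5/8) = 5/18; P(data | r = 5) = (5/9)(4/8) = 5/18; P(data | r = 7) = (7/9)(2/8) = 7/36; P(data | r = 8) = (8/9)(1/8) = 1/9.
The prior-weighted likelihoods are 1/5 · 1/4 = 1/20, 1/5 · 5/18 = 1/18, 1/5 · 5/18 = 1/18, 1/5 · 7/36 = 7/180, 1/5 · 1/9 = 1/45; summing to 2/9.
By Bayes' rule, P(r = 5 | data) = (1/18) / (2/9) = 1/4.

0.250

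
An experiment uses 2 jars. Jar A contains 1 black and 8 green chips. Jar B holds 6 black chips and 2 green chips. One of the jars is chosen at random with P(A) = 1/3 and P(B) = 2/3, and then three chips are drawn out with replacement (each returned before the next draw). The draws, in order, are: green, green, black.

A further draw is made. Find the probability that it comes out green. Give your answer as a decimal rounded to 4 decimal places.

Compute the likelihood of the observed sequence for each case: P(data | jar A) = (8/9)(8/9)(1/9) = 0.087791; P(data | jar B) = (2/8)(2/8)(6/8) = 0.046875.
Multiplying each by its prior: 1/3 · 0.087791 = 0.029264, 2/3 · 0.046875 = 0.03125; with total 0.060514.
The posterior is then P(jar A | data) = 0.48359, P(jar B | data) = 0.51641.
Averaging over the posterior, P(green next | data) = (8/9)(0.48359) + (1/4)(0.51641) = 0.55896.

0.5590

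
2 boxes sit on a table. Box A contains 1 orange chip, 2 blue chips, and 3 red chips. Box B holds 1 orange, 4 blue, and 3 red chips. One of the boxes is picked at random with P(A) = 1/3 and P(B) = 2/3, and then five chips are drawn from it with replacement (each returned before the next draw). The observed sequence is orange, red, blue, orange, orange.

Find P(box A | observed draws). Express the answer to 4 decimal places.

Compute the likelihood of the observed sequence for each case: P(data | box A) = (1/6)(3/6)(2/6)(1/6)(1/6) = 0.0007716; P(data | box B) = (1/8)(3/8)(4/8)(1/8)(1/8) = 0.00036621.
Multiplying each by its prior: 1/3 · 0.0007716 = 0.0002572, 2/3 · 0.00036621 = 0.00024414; these sum to 0.00050134.
So P(box A | data) = (0.0002572) / (0.00050134) = 0.51303.

0.5130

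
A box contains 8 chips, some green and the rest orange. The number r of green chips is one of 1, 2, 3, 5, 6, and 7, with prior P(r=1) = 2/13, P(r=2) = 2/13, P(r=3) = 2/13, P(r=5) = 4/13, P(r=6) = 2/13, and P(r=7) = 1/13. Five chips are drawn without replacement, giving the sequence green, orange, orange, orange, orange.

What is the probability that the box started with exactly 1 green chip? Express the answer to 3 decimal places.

For each hypothesis, P(data | H) works out to: P(data | r = 1) = (1/8)(7/7)(6/6)(5/5)(4/4) = 1/8; P(data | r = 2) = (2/8)(6/7)(5/6)(4/5)(3/4) = 3/28; P(data | r = 3) = (3/8)(5/7)(4/6)(3/5)(2/4) = 3/56; P(data | r = 5) = (5/8)(3/7)(2/6)(1/5)(0/4) = 0; P(data | r = 6) = (6/8)(2/7)(1/6)(0/5) = 0; P(data | r = 7) = (7/8)(1/7)(0/6) = 0.
Multiplying each by its prior: 2/13 · 1/8 = 1/52, 2/13 · 3/28 = 3/182, 2/13 · 3/56 = 3/364, 4/13 · 0 = 0, 2/13 · 0 = 0, 1/13 · 0 = 0; these sum to 4/91.
Hence P(r = 1 | data) = (1/52) / (4/91) = 7/16.

0.438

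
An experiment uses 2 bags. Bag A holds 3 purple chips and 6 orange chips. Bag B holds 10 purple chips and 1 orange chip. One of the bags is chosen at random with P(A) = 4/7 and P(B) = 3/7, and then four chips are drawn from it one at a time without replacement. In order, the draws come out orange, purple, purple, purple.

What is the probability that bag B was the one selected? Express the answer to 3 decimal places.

0.851

Compute the likelihood of the observed sequence for each case: P(data | bag A) = (6/9)(3/8)(2/7)(1/6) = 0.011905; P(data | bag B) = (1/11)(10/10)(9/9)(8/8) = 0.090909.
Multiplying each by its prior: 4/7 · 0.011905 = 0.0068027, 3/7 · 0.090909 = 0.038961; with total 0.045764.
Hence P(bag B | data) = (0.038961) / (0.045764) = 0.85135.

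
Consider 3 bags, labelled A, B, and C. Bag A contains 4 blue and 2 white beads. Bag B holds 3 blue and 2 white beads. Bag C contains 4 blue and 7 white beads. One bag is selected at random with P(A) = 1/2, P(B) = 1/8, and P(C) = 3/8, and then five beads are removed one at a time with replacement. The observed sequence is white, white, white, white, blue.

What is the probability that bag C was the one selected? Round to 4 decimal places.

0.7875

For each hypothesis, P(data | H) works out to: P(data | bag A) = (2/6)(2/6)(2/6)(2/6)(4/6) = 0.0082305; P(data | bag B) = (2/5)(2/5)(2/5)(2/5)(3/5) = 0.01536; P(data | bag C) = (7/11)(7/11)(7/11)(7/11)(4/11) = 0.059633.
Weighting by the prior gives 1/2 · 0.0082305 = 0.0041152, 1/8 · 0.01536 = 0.00192, 3/8 · 0.059633 = 0.022362; summing to 0.028398.
So P(bag C | data) = (0.022362) / (0.028398) = 0.78747.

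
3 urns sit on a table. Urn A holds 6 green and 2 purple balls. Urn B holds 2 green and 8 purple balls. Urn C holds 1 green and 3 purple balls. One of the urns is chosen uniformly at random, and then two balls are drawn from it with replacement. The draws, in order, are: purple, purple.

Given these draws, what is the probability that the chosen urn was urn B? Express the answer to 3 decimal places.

Under each hypothesis, the probability of the observed sequence is: P(data | urn A) = (2/8)(2/8) = 1/16; P(data | urn B) = (8/10)(8/10) = 16/25; P(data | urn C) = (3/4)(3/4) = 9/16.
The prior-weighted likelihoods are 1/3 · 1/16 = 1/48, 1/3 · 16/25 = 16/75, 1/3 · 9/16 = 3/16; summing to 253/600.
By Bayes' rule, P(urn B | data) = (16/75) / (253/600) = 128/253.

0.506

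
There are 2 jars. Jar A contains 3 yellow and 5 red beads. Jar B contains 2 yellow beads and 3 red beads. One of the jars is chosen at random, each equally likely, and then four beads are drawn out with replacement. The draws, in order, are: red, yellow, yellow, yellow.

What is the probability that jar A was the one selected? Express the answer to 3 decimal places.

Compute the likelihood of the observed sequence for each case: P(data | jar A) = (5/8)(3/8)(3/8)(3/8) = 0.032959; P(data | jar B) = (3/5)(2/5)(2/5)(2/5) = 0.0384.
The prior-weighted likelihoods are 1/2 · 0.032959 = 0.016479, 1/2 · 0.0384 = 0.0192; with total 0.035679.
Therefore the posterior P(jar A | data) = (0.016479) / (0.035679) = 0.46188.

0.462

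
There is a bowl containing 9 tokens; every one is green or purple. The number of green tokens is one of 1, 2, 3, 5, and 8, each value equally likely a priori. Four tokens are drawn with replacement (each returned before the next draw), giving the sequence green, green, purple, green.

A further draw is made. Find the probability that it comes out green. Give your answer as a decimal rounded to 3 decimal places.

0.646

Under each hypothesis, the probability of the observed sequence is: P(data | r = 1) = (1/9)(1/9)(8/9)(1/9) = 0.0012193; P(data | r = 2) = (2/9)(2/9)(7/9)(2/9) = 0.0085353; P(data | r = 3) = (3/9)(3/9)(6/9)(3/9) = 0.024691; P(data | r = 5) = (5/9)(5/9)(4/9)(5/9) = 0.076208; P(data | r = 8) = (8/9)(8/9)(1/9)(8/9) = 0.078037.
The prior-weighted likelihoods are 1/5 · 0.0012193 = 0.00024387, 1/5 · 0.0085353 = 0.0017071, 1/5 · 0.024691 = 0.0049383, 1/5 · 0.076208 = 0.015242, 1/5 · 0.078037 = 0.015607; with total 0.037738.
Dividing through by the total gives posterior P(r = 1 | data) = 0.006462, P(r = 2 | data) = 0.045234, P(r = 3 | data) = 0.13086, P(r = 5 | data) = 0.40388, P(r = 8 | data) = 0.41357.
Averaging over the posterior, P(green next | data) = (1/9)(0.006462) + (2/9)(0.045234) + (1/3)(0.13086) + (5/9)(0.40388) + (8/9)(0.41357) = 0.64638.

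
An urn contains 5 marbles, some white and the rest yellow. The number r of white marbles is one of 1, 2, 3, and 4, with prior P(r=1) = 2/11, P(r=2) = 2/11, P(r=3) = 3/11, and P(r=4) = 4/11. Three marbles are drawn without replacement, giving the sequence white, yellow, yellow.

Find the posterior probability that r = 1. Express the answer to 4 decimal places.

0.3636

Under each hypothesis, the probability of the observed sequence is: P(data | r = 1) = (1/5)(4/4)(3/3) = 1/5; P(data | r = 2) = (2/5)(3/4)(2/3) = 1/5; P(data | r = 3) = (3/5)(2/4)(1/3) = 1/10; P(data | r = 4) = (4/5)(1/4)(0/3) = 0.
The prior-weighted likelihoods are 2/11 · 1/5 = 2/55, 2/11 · 1/5 = 2/55, 3/11 · 1/10 = 3/110, 4/11 · 0 = 0; summing to 1/10.
Therefore the posterior P(r = 1 | data) = (2/55) / (1/10) = 4/11.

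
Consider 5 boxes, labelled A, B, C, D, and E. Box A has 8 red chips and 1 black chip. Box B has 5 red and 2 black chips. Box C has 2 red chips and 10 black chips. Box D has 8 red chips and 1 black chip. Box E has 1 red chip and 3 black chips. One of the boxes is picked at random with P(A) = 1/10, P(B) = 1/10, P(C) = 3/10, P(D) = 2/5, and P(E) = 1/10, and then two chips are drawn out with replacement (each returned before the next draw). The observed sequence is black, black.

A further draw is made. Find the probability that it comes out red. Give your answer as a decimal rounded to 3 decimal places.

Compute the likelihood of the observed sequence for each case: P(data | box A) = (1/9)(1/9) = 0.012346; P(data | box B) = (2/7)(2/7) = 0.081633; P(data | box C) = (10/12)(10/12) = 0.69444; P(data | box D) = (1/9)(1/9) = 0.012346; P(data | box E) = (3/4)(3/4) = 0.5625.
The prior-weighted likelihoods are 1/10 · 0.012346 = 0.0012346, 1/10 · 0.081633 = 0.0081633, 3/10 · 0.69444 = 0.20833, 2/5 · 0.012346 = 0.0049383, 1/10 · 0.5625 = 0.05625; these sum to 0.27892.
Dividing through by the total gives posterior P(box A | data) = 0.0044263, P(box B | data) = 0.029267, P(box C | data) = 0.74693, P(box D | data) = 0.017705, P(box E | data) = 0.20167.
So P(red next | data) = Σ P(red next | H) P(H | data) = (8/9)(0.0044263) + (5/7)(0.029267) + (1/6)(0.74693) + (8/9)(0.017705) + (1/4)(0.20167) = 0.21548.

0.215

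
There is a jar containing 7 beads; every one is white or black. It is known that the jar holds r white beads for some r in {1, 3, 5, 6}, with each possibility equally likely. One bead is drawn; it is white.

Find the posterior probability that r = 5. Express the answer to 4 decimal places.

0.3333

Under each hypothesis, the probability of this draw is: P(data | r = 1) = (1/7) = 1/7; P(data | r = 3) = (3/7) = 3/7; P(data | r = 5) = (5/7) = 5/7; P(data | r = 6) = (6/7) = 6/7.
Weighting by the prior gives 1/4 · 1/7 = 1/28, 1/4 · 3/7 = 3/28, 1/4 · 5/7 = 5/28, 1/4 · 6/7 = 3/14; summing to 15/28.
Therefore the posterior P(r = 5 | data) = (5/28) / (15/28) = 1/3.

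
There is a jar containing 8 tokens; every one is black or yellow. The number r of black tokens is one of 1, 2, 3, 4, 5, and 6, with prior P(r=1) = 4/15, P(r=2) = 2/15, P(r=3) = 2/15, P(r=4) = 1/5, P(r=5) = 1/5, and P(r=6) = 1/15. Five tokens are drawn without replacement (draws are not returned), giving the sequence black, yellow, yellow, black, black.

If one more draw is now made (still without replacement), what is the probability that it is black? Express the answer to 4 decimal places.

0.5149

For each hypothesis, P(data | H) works out to: P(data | r = 1) = (1/8)(7/7)(6/6)(0/5) = 0; P(data | r = 2) = (2/8)(6/7)(5/6)(1/5)(0/4) = 0; P(data | r = 3) = (3/8)(5/7)(4/6)(2/5)(1/4) = 0.017857; P(data | r = 4) = (4/8)(4/7)(3/6)(3/5)(2/4) = 0.042857; P(data | r = 5) = (5/8)(3/7)(2/6)(4/5)(3/4) = 0.053571; P(data | r = 6) = (6/8)(2/7)(1/6)(5/5)(4/4) = 0.035714.
The prior-weighted likelihoods are 4/15 · 0 = 0, 2/15 · 0 = 0, 2/15 · 0.017857 = 0.002381, 1/5 · 0.042857 = 0.0085714, 1/5 · 0.053571 = 0.010714, 1/15 · 0.035714 = 0.002381; with total 0.024048.
Normalising, the posterior is P(r = 1 | data) = 0, P(r = 2 | data) = 0, P(r = 3 | data) = 0.09901, P(r = 4 | data) = 0.35644, P(r = 5 | data) = 0.44554, P(r = 6 | data) = 0.09901.
Averaging over the posterior, P(black next | data) = (0)(0.09901) + (1/3)(0.35644) + (2/3)(0.44554) + (1)(0.09901) = 0.51485.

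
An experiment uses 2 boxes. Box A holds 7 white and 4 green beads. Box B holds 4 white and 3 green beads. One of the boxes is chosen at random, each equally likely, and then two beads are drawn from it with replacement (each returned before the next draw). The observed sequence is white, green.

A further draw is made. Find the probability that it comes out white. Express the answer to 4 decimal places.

The likelihood of the observed sequence under each hypothesis: P(data | box A) = (7/11)(4/11) = 0.2314; P(data | box B) = (4/7)(3/7) = 0.2449.
The prior-weighted likelihoods are 1/2 · 0.2314 = 0.1157, 1/2 · 0.2449 = 0.12245; with total 0.23815.
The posterior is then P(box A | data) = 0.48584, P(box B | data) = 0.51416.
Averaging over the posterior, P(white next | data) = (7/11)(0.48584) + (4/7)(0.51416) = 0.60298.

0.6030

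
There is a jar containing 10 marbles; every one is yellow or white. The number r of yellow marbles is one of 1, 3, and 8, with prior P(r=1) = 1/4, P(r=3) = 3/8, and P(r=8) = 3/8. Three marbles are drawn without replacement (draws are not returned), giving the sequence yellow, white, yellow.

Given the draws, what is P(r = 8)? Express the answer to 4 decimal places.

0.7273

Under each hypothesis, the probability of the observed sequence is: P(data | r = 1) = (1/10)(9/9)(0/8) = 0; P(data | r = 3) = (3/10)(7/9)(2/8) = 7/120; P(data | r = 8) = (8/10)(2/9)(7/8) = 7/45.
Weighting by the prior gives 1/4 · 0 = 0, 3/8 · 7/120 = 7/320, 3/8 · 7/45 = 7/120; these sum to 77/960.
So P(r = 8 | data) = (7/120) / (77/960) = 8/11.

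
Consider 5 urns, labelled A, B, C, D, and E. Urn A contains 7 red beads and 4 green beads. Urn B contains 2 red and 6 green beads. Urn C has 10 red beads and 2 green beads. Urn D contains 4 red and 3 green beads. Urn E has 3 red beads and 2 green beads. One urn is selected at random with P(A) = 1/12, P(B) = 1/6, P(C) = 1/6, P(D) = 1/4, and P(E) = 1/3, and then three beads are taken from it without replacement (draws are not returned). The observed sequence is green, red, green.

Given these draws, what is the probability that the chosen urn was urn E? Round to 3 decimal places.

0.329

For each hypothesis, P(data | H) works out to: P(data | urn A) = (4/11)(7/10)(3/9) = 0.084848; P(data | urn B) = (6/8)(2/7)(5/6) = 0.17857; P(data | urn C) = (2/12)(10/11)(1/10) = 0.015152; P(data | urn D) = (3/7)(4/6)(2/5) = 0.11429; P(data | urn E) = (2/5)(3/4)(1/3) = 0.1.
Weighting by the prior gives 1/12 · 0.084848 = 0.0070707, 1/6 · 0.17857 = 0.029762, 1/6 · 0.015152 = 0.0025253, 1/4 · 0.11429 = 0.028571, 1/3 · 0.1 = 0.033333; these sum to 0.10126.
Hence P(urn E | data) = (0.033333) / (0.10126) = 0.32918.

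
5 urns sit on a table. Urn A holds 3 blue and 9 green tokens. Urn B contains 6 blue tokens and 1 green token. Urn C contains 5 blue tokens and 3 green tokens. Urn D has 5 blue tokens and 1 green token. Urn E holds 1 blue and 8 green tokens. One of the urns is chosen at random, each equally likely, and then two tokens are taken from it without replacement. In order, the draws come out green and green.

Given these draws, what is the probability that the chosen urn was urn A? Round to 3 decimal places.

Compute the likelihood of the observed sequence for each case: P(data | urn A) = (9/12)(8/11) = 0.54545; P(data | urn B) = (1/7)(0/6) = 0; P(data | urn C) = (3/8)(2/7) = 0.10714; P(data | urn D) = (1/6)(0/5) = 0; P(data | urn E) = (8/9)(7/8) = 0.77778.
Multiplying each by its prior: 1/5 · 0.54545 = 0.10909, 1/5 · 0 = 0, 1/5 · 0.10714 = 0.021429, 1/5 · 0 = 0, 1/5 · 0.77778 = 0.15556; with total 0.28608.
Therefore the posterior P(urn A | data) = (0.10909) / (0.28608) = 0.38134.

0.381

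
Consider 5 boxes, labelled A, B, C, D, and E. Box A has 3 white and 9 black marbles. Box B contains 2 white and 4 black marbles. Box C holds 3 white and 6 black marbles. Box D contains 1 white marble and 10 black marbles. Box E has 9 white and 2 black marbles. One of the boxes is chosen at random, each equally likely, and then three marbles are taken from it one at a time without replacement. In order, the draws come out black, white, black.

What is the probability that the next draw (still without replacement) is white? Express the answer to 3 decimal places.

0.278

Under each hypothesis, the probability of the observed sequence is: P(data | box A) = (9/12)(3/11)(8/10) = 0.16364; P(data | box B) = (4/6)(2/5)(3/4) = 0.2; P(data | box C) = (6/9)(3/8)(5/7) = 0.17857; P(data | box D) = (10/11)(1/10)(9/9) = 0.090909; P(data | box E) = (2/11)(9/10)(1/9) = 0.018182.
The prior-weighted likelihoods are 1/5 · 0.16364 = 0.032727, 1/5 · 0.2 = 0.04, 1/5 · 0.17857 = 0.035714, 1/5 · 0.090909 = 0.018182, 1/5 · 0.018182 = 0.0036364; summing to 0.13026.
The posterior is then P(box A | data) = 0.25125, P(box B | data) = 0.30708, P(box C | data) = 0.27418, P(box D | data) = 0.13958, P(box E | data) = 0.027916.
So P(white next | data) = Σ P(white next | H) P(H | data) = (2/9)(0.25125) + (1/3)(0.30708) + (1/3)(0.27418) + (0)(0.13958) + (1)(0.027916) = 0.2775.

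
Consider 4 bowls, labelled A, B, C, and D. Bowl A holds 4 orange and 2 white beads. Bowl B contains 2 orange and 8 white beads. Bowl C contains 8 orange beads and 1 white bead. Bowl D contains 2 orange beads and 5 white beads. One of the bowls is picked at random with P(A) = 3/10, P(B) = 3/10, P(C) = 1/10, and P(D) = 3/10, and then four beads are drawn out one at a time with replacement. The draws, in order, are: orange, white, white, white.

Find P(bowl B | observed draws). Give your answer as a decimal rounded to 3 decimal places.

Compute the likelihood of the observed sequence for each case: P(data | bowl A) = (4/6)(2/6)(2/6)(2/6) = 0.024691; P(data | bowl B) = (2/10)(8/10)(8/10)(8/10) = 0.1024; P(data | bowl C) = (8/9)(1/9)(1/9)(1/9) = 0.0012193; P(data | bowl D) = (2/7)(5/7)(5/7)(5/7) = 0.10412.
Multiplying each by its prior: 3/10 · 0.024691 = 0.0074074, 3/10 · 0.1024 = 0.03072, 1/10 · 0.0012193 = 0.00012193, 3/10 · 0.10412 = 0.031237; with total 0.069486.
By Bayes' rule, P(bowl B | data) = (0.03072) / (0.069486) = 0.4421.

0.442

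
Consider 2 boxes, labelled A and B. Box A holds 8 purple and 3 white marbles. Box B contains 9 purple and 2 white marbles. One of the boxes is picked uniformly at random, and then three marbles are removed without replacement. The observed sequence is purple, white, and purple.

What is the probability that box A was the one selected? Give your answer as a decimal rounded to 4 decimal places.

Under each hypothesis, the probability of the observed sequence is: P(data | box A) = (8/11)(3/10)(7/9) = 28/165; P(data | box B) = (9/11)(2/10)(8/9) = 8/55.
Multiplying each by its prior: 1/2 · 28/165 = 14/165, 1/2 · 8/55 = 4/55; these sum to 26/165.
By Bayes' rule, P(box A | data) = (14/165) / (26/165) = 7/13.

0.5385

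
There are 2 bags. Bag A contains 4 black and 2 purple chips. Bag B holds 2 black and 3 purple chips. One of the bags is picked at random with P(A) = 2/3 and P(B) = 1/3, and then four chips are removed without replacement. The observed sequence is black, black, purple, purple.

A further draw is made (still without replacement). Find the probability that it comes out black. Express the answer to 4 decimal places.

0.5714

Under each hypothesis, the probability of the observed sequence is: P(data | bag A) = (4/6)(3/5)(2/4)(1/3) = 1/15; P(data | bag B) = (2/5)(1/4)(3/3)(2/2) = 1/10.
The prior-weighted likelihoods are 2/3 · 1/15 = 2/45, 1/3 · 1/10 = 1/30; with total 7/90.
Dividing through by the total gives posterior P(bag A | data) = 4/7, P(bag B | data) = 3/7.
Averaging over the posterior, P(black next | data) = (1)(4/7) + (0)(3/7) = 4/7.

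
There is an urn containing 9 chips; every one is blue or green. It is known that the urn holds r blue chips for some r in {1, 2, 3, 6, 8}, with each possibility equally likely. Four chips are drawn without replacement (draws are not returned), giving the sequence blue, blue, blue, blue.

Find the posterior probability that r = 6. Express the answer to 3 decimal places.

For each hypothesis, P(data | H) works out to: P(data | r = 1) = (1/9)(0/8) = 0; P(data | r = 2) = (2/9)(1/8)(0/7) = 0; P(data | r = 3) = (3/9)(2/8)(1/7)(0/6) = 0; P(data | r = 6) = (6/9)(5/8)(4/7)(3/6) = 5/42; P(data | r = 8) = (8/9)(7/8)(6/7)(5/6) = 5/9.
Weighting by the prior gives 1/5 · 0 = 0, 1/5 · 0 = 0, 1/5 · 0 = 0, 1/5 · 5/42 = 1/42, 1/5 · 5/9 = 1/9; with total 17/126.
So P(r = 6 | data) = (1/42) / (17/126) = 3/17.

0.176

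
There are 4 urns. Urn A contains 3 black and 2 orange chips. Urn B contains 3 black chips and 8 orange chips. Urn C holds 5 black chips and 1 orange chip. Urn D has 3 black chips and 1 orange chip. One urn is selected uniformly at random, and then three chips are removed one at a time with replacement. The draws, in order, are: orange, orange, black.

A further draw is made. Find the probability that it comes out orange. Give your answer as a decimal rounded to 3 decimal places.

0.512

The likelihood of the observed sequence under each hypothesis: P(data | urn A) = (2/5)(2/5)(3/5) = 0.096; P(data | urn B) = (8/11)(8/11)(3/11) = 0.14425; P(data | urn C) = (1/6)(1/6)(5/6) = 0.023148; P(data | urn D) = (1/4)(1/4)(3/4) = 0.046875.
The prior-weighted likelihoods are 1/4 · 0.096 = 0.024, 1/4 · 0.14425 = 0.036063, 1/4 · 0.023148 = 0.005787, 1/4 · 0.046875 = 0.011719; with total 0.077569.
Normalising, the posterior is P(urn A | data) = 0.3094, P(urn B | data) = 0.46492, P(urn C | data) = 0.074605, P(urn D | data) = 0.15108.
Averaging over the posterior, P(orange next | data) = (2/5)(0.3094) + (8/11)(0.46492) + (1/6)(0.074605) + (1/4)(0.15108) = 0.51209.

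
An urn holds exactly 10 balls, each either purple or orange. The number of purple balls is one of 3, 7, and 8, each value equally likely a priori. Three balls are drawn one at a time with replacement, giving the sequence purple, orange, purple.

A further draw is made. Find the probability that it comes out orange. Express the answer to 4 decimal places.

0.3367

Compute the likelihood of the observed sequence for each case: P(data | r = 3) = (3/10)(7/10)(3/10) = 0.063; P(data | r = 7) = (7/10)(3/10)(7/10) = 0.147; P(data | r = 8) = (8/10)(2/10)(8/10) = 0.128.
Multiplying each by its prior: 1/3 · 0.063 = 0.021, 1/3 · 0.147 = 0.049, 1/3 · 0.128 = 0.042667; these sum to 0.11267.
Dividing through by the total gives posterior P(r = 3 | data) = 0.18639, P(r = 7 | data) = 0.43491, P(r = 8 | data) = 0.3787.
Averaging over the posterior, P(orange next | data) = (7/10)(0.18639) + (3/10)(0.43491) + (1/5)(0.3787) = 0.33669.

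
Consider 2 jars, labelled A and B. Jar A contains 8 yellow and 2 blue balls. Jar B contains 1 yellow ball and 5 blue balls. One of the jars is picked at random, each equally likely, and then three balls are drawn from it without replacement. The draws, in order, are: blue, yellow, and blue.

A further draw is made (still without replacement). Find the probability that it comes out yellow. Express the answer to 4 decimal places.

0.1176

Compute the likelihood of the observed sequence for each case: P(data | jar A) = (2/10)(8/9)(1/8) = 1/45; P(data | jar B) = (5/6)(1/5)(4/4) = 1/6.
The prior-weighted likelihoods are 1/2 · 1/45 = 1/90, 1/2 · 1/6 = 1/12; summing to 17/180.
Dividing through by the total gives posterior P(jar A | data) = 2/17, P(jar B | data) = 15/17.
Averaging over the posterior, P(yellow next | data) = (1)(2/17) + (0)(15/17) = 2/17.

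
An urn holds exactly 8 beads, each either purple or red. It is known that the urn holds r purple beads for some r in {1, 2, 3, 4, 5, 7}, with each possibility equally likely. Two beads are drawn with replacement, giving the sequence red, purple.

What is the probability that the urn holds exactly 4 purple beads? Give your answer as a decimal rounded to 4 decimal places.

Under each hypothesis, the probability of the observed sequence is: P(data | r = 1) = (7/8)(1/8) = 7/64; P(data | r = 2) = (6/8)(2/8) = 3/16; P(data | r = 3) = (5/8)(3/8) = 15/64; P(data | r = 4) = (4/8)(4/8) = 1/4; P(data | r = 5) = (3/8)(5/8) = 15/64; P(data | r = 7) = (1/8)(7/8) = 7/64.
The prior-weighted likelihoods are 1/6 · 7/64 = 7/384, 1/6 · 3/16 = 1/32, 1/6 · 15/64 = 5/128, 1/6 · 1/4 = 1/24, 1/6 · 15/64 = 5/128, 1/6 · 7/64 = 7/384; these sum to 3/16.
Therefore the posterior P(r = 4 | data) = (1/24) / (3/16) = 2/9.

0.2222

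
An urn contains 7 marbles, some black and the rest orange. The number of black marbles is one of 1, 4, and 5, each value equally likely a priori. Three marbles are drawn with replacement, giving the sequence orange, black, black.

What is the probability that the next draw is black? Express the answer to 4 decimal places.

Under each hypothesis, the probability of the observed sequence is: P(data | r = 1) = (6/7)(1/7)(1/7) = 0.017493; P(data | r = 4) = (3/7)(4/7)(4/7) = 0.13994; P(data | r = 5) = (2/7)(5/7)(5/7) = 0.14577.
Multiplying each by its prior: 1/3 · 0.017493 = 0.0058309, 1/3 · 0.13994 = 0.046647, 1/3 · 0.14577 = 0.048591; with total 0.10107.
Normalising, the posterior is P(r = 1 | data) = 0.057692, P(r = 4 | data) = 0.46154, P(r = 5 | data) = 0.48077.
The predictive probability is P(black next | data) = (1/7)(0.057692) + (4/7)(0.46154) + (5/7)(0.48077) = 0.61538.

0.6154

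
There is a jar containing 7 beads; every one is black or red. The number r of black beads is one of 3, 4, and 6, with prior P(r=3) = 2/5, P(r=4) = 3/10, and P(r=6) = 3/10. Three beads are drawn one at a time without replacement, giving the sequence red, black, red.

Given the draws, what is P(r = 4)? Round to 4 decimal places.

For each hypothesis, P(data | H) works out to: P(data | r = 3) = (4/7)(3/6)(3/5) = 6/35; P(data | r = 4) = (3/7)(4/6)(2/5) = 4/35; P(data | r = 6) = (1/7)(6/6)(0/5) = 0.
Multiplying each by its prior: 2/5 · 6/35 = 12/175, 3/10 · 4/35 = 6/175, 3/10 · 0 = 0; summing to 18/175.
Hence P(r = 4 | data) = (6/175) / (18/175) = 1/3.

0.3333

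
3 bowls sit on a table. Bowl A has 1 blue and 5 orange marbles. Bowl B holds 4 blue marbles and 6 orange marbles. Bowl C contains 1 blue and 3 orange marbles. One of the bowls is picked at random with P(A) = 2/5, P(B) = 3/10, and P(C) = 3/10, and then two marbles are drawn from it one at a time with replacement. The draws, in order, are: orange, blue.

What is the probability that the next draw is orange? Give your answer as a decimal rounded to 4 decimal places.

Under each hypothesis, the probability of the observed sequence is: P(data | bowl A) = (5/6)(1/6) = 0.13889; P(data | bowl B) = (6/10)(4/10) = 0.24; P(data | bowl C) = (3/4)(1/4) = 0.1875.
Weighting by the prior gives 2/5 · 0.13889 = 0.055556, 3/10 · 0.24 = 0.072, 3/10 · 0.1875 = 0.05625; with total 0.18381.
Dividing through by the total gives posterior P(bowl A | data) = 0.30225, P(bowl B | data) = 0.39172, P(bowl C | data) = 0.30603.
Averaging over the posterior, P(orange next | data) = (5/6)(0.30225) + (3/5)(0.39172) + (3/4)(0.30603) = 0.71643.

0.7164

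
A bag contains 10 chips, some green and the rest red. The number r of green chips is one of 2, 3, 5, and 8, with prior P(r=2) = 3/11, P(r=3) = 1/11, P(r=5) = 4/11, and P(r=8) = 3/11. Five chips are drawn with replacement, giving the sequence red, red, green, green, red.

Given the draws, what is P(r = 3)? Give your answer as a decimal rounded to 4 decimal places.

Compute the likelihood of the observed sequence for each case: P(data | r = 2) = (8/10)(8/10)(2/10)(2/10)(8/10) = 0.02048; P(data | r = 3) = (7/10)(7/10)(3/10)(3/10)(7/10) = 0.03087; P(data | r = 5) = (5/10)(5/10)(5/10)(5/10)(5/10) = 0.03125; P(data | r = 8) = (2/10)(2/10)(8/10)(8/10)(2/10) = 0.00512.
The prior-weighted likelihoods are 3/11 · 0.02048 = 0.0055855, 1/11 · 0.03087 = 0.0028064, 4/11 · 0.03125 = 0.011364, 3/11 · 0.00512 = 0.0013964; with total 0.021152.
So P(r = 3 | data) = (0.0028064) / (0.021152) = 0.13268.

0.1327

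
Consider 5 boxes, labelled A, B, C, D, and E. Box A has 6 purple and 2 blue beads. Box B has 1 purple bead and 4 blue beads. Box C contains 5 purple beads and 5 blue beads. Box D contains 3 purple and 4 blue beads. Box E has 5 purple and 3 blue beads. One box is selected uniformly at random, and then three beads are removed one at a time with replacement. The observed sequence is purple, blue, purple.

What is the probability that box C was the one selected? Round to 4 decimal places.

Under each hypothesis, the probability of the observed sequence is: P(data | box A) = (6/8)(2/8)(6/8) = 0.14062; P(data | box B) = (1/5)(4/5)(1/5) = 0.032; P(data | box C) = (5/10)(5/10)(5/10) = 0.125; P(data | box D) = (3/7)(4/7)(3/7) = 0.10496; P(data | box E) = (5/8)(3/8)(5/8) = 0.14648.
Multiplying each by its prior: 1/5 · 0.14062 = 0.028125, 1/5 · 0.032 = 0.0064, 1/5 · 0.125 = 0.025, 1/5 · 0.10496 = 0.020991, 1/5 · 0.14648 = 0.029297; these sum to 0.10981.
So P(box C | data) = (0.025) / (0.10981) = 0.22766.

0.2277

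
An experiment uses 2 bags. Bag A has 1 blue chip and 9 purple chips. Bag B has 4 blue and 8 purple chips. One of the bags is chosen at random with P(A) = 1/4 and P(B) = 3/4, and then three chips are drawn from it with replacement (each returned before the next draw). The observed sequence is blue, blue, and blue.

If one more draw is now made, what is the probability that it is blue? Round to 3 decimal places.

Under each hypothesis, the probability of the observed sequence is: P(data | bag A) = (1/10)(1/10)(1/10) = 0.001; P(data | bag B) = (4/12)(4/12)(4/12) = 0.037037.
Multiplying each by its prior: 1/4 · 0.001 = 0.00025, 3/4 · 0.037037 = 0.027778; with total 0.028028.
Normalising, the posterior is P(bag A | data) = 0.0089197, P(bag B | data) = 0.99108.
The predictive probability is P(blue next | data) = (1/10)(0.0089197) + (1/3)(0.99108) = 0.33125.

0.331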